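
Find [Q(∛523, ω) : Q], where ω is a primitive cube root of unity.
[Q(∛523, ω) : Q] = 6

[Q(∛523):Q] = 3 (min poly x^3 - 523, irreducible since 523 is not a perfect cube). [Q(ω):Q] = 2 (min poly x^2 + x + 1). Since Q(∛523) ⊂ R and ω ∉ R, we have ω ∉ Q(∛523), so x^2 + x + 1 remains irreducible over Q(∛523) and [Q(∛523, ω) : Q(∛523)] = 2. By the tower law, [Q(∛523, ω) : Q] = 3 · 2 = 6. (In fact Q(∛523, ω) is the splitting field of x^3 - 523 over Q.)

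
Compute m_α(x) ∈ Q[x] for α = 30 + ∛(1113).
m_α(x) = x^3 - 90x^2 + 2700x - 28113

Set β = α - 30 = ∛(1113), so β^3 = 1113. Then (α - 30)^3 - 1113 = 0, i.e. α is a root of g(x) = (x - 30)^3 - 1113 = x^3 - 90x^2 + 2700x - 28113. Since g(x) = h(x - 30) where h(x) = x^3 - 1113, and h is irreducible over Q (because 1113 is not a perfect cube, so h has no rational root, and a monic cubic with no rational root is irreducible), g is also irreducible (irreducibility is preserved under the substitution x → x - 30). Hence m_α(x) = x^3 - 90x^2 + 2700x - 28113.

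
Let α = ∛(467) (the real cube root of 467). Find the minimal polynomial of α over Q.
m_α(x) = x^3 - 467

α satisfies α^3 = 467, so x^3 - 467 annihilates α. By the rational root test, a rational root p/q (in lowest terms) of x^3 - 467 would satisfy p^3 = 467 q^3, forcing q = 1 and p^3 = 467; but 467 is not a perfect cube, contradiction. A monic cubic over Q with no rational root is irreducible (any nontrivial factorization would include a linear factor). Hence x^3 - 467 is the minimal polynomial of α, and in particular [Q(α):Q] = 3.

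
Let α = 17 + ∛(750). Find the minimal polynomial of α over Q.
m_α(x) = x^3 - 51x^2 + 867x - 5663

Set β = α - 17 = ∛(750), so β^3 = 750. Then (α - 17)^3 - 750 = 0, i.e. α is a root of g(x) = (x - 17)^3 - 750 = x^3 - 51x^2 + 867x - 5663. Since g(x) = h(x - 17) where h(x) = x^3 - 750, and h is irreducible over Q (because 750 is not a perfect cube, so h has no rational root, and a monic cubic with no rational root is irreducible), g is also irreducible (irreducibility is preserved under the substitution x → x - 17). Hence m_α(x) = x^3 - 51x^2 + 867x - 5663.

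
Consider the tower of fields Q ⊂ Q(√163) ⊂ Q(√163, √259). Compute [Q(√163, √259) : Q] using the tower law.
[Q(√163, √259) : Q] = 4

[Q(√163):Q] = 2 (min poly x^2 - 163, irreducible since 163 is squarefree > 1). For the top step, suppose √259 ∈ Q(√163), say √259 = c + d√163 with c, d ∈ Q. Squaring: 259 = c^2 + 163d^2 + 2cd√163. Since √163 ∉ Q this forces 2cd = 0. If d = 0 then √259 = c ∈ Q, contradicting 259 squarefree > 1. If c = 0 then 259 = 163d^2, so 163·259 = (163d)^2 is a perfect square in Q — but 163·259 = 42217 is not a perfect square (since 163 and 259 are distinct squarefree integers). Contradiction. Hence √259 ∉ Q(√163), so x^2 - 259 stays irreducible over Q(√163) and [Q(√163, √259) : Q(√163)] = 2. By the tower law, [Q(√163, √259) : Q] = 2 · 2 = 4.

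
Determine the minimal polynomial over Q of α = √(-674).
m_α(x) = x^2 + 674

α satisfies α^2 + 674 = 0, so x^2 + 674 annihilates α. Since d = -674 is squarefree and ≠ 1, it is not a perfect square in Q, so x^2 + 674 has no rational root and is therefore irreducible over Q (a degree-2 polynomial over a field is irreducible iff it has no root). Hence m_α(x) = x^2 + 674.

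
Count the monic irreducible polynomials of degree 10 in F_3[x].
There are 5880 monic irreducible polynomials of degree 10 over F_3

Each element of F_{3^10} that lies in no proper subfield is a root of exactly one monic irreducible of degree 10 over F_3, and each such polynomial has 10 distinct roots in F_{3^10}. By Möbius inversion the count is N_3(10) = (1/10) Σ_{d|10} μ(10/d) · 3^d = (1/10)(μ(10)·3^1 + μ(5)·3^2 + μ(2)·3^5 + μ(1)·3^10) = 58800/10 = 5880.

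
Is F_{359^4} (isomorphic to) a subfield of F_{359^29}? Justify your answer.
No: F_{359^4} is not a subfield of F_{359^29}

F_{p^m} embeds in F_{p^n} iff m | n. Here 4 ∤ 29 (since 29 = 7·4 + 1 with remainder 1 ≠ 0), so F_{359^4} is not a subfield of F_{359^29}. Equivalently: if it were, the tower law would give 4 = [F_{359^4}:F_359] dividing [F_{359^29}:F_359] = 29, contradiction.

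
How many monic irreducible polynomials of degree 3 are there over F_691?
There are 109979560 monic irreducible polynomials of degree 3 over F_691

Each element of F_{691^3} that lies in no proper subfield is a root of exactly one monic irreducible of degree 3 over F_691, and each such polynomial has 3 distinct roots in F_{691^3}. By Möbius inversion the count is N_691(3) = (1/3) Σ_{d|3} μ(3/d) · 691^d = (1/3)(μ(3)·691^1 + μ(1)·691^3) = 329938680/3 = 109979560.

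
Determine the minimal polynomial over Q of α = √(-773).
m_α(x) = x^2 + 773

α satisfies α^2 + 773 = 0, so x^2 + 773 annihilates α. Since d = -773 is squarefree and ≠ 1, it is not a perfect square in Q, so x^2 + 773 has no rational root and is therefore irreducible over Q (a degree-2 polynomial over a field is irreducible iff it has no root). Hence m_α(x) = x^2 + 773.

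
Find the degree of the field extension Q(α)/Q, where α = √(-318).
[Q(α):Q] = 2

[Q(α):Q] equals the degree of the minimal polynomial of α. Here α^2 = -318 and x^2 + 318 is irreducible (d = -318 is squarefree, ≠ 1, hence not a square), so deg(m_α) = 2. Thus [Q(α):Q] = 2.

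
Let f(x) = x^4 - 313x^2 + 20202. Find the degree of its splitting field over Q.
[K : Q] = 4

Solving the quadratic in x^2: x^2 = (313 ± √(313^2 - 4·20202))/2 = (313 ± √17161)/2 = (313 ± 131)/2, giving x^2 = 91 or x^2 = 222. So f(x) = (x^2 - 91)(x^2 - 222) and the roots of f are ±√91, ±√222. Hence the splitting field is K = Q(√91, √222). Since 91 and 222 are distinct squarefree integers > 1, their product 20202 is not a perfect square, so √222 ∉ Q(√91). By the tower law [K:Q] = [Q(√91,√222):Q(√91)] · [Q(√91):Q] = 2 · 2 = 4.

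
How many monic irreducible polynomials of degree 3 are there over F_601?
There are 72360400 monic irreducible polynomials of degree 3 over F_601

Each element of F_{601^3} that lies in no proper subfield is a root of exactly one monic irreducible of degree 3 over F_601, and each such polynomial has 3 distinct roots in F_{601^3}. By Möbius inversion the count is N_601(3) = (1/3) Σ_{d|3} μ(3/d) · 601^d = (1/3)(μ(3)·601^1 + μ(1)·601^3) = 217081200/3 = 72360400.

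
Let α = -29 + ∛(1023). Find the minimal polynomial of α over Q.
m_α(x) = x^3 + 87x^2 + 2523x + 23366

Set β = α + 29 = ∛(1023), so β^3 = 1023. Then (α + 29)^3 - 1023 = 0, i.e. α is a root of g(x) = (x + 29)^3 - 1023 = x^3 + 87x^2 + 2523x + 23366. Since g(x) = h(x + 29) where h(x) = x^3 - 1023, and h is irreducible over Q (because 1023 is not a perfect cube, so h has no rational root, and a monic cubic with no rational root is irreducible), g is also irreducible (irreducibility is preserved under the substitution x → x + 29). Hence m_α(x) = x^3 + 87x^2 + 2523x + 23366.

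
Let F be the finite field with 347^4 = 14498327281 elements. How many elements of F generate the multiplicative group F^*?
There are φ(14498327280) = 3711016960 primitive elements

F_q^* is cyclic of order q - 1 = 14498327280. A cyclic group of order m has exactly φ(m) generators. Here m = 14498327280 = 2^4 · 3 · 5 · 29 · 173 · 12041, so the number of primitive elements is φ(14498327280) = 3711016960.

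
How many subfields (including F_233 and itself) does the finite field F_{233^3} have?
F_{233^3} has 2 subfields

The subfields of F_{p^n} are exactly the fields F_{p^d} for d | n (each is the fixed field of the unique index-d subgroup of Gal(F_{p^n}/F_p) ≅ Z/nZ). The divisors of n = 3 are {1, 3}, giving 2 subfields: F_{233^1}, F_{233^3}.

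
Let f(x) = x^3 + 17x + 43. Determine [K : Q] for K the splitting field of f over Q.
[K : Q] = 6

By the rational root test, any rational root of the monic integer polynomial f(x) = x^3 + 17x + 43 must be an integer dividing the constant term 43, i.e. one of ±{1, 43}. Evaluating: f(1) = 61, f(-1) = 25, f(43) = 80281, f(-43) = -80195; none is 0, so f has no rational root and is therefore irreducible over Q (a cubic with no linear factor over a field is irreducible). For an irreducible cubic, the Galois group is A_3 or S_3 according as the discriminant disc(f) = -4a^3 - 27b^2 = -4·(17)^3 - 27·(43)^2 = -69575 is or is not a square in Q. Here disc(f) = -69575 is not a perfect square in Q, so the Galois group of f over Q is not contained in A_3 and must be all of S_3. The splitting field has degree |S_3| = 6 over Q, so [K : Q] = 6.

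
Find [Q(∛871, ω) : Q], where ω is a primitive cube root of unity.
[Q(∛871, ω) : Q] = 6

[Q(∛871):Q] = 3 (min poly x^3 - 871, irreducible since 871 is not a perfect cube). [Q(ω):Q] = 2 (min poly x^2 + x + 1). Since Q(∛871) ⊂ R and ω ∉ R, we have ω ∉ Q(∛871), so x^2 + x + 1 remains irreducible over Q(∛871) and [Q(∛871, ω) : Q(∛871)] = 2. By the tower law, [Q(∛871, ω) : Q] = 3 · 2 = 6. (In fact Q(∛871, ω) is the splitting field of x^3 - 871 over Q.)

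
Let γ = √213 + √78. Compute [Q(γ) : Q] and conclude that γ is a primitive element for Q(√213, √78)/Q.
[Q(γ) : Q] = 4 (equivalently, Q(γ) = Q(√213, √78))

Obviously Q(γ) ⊆ Q(√213, √78), and [Q(√213, √78):Q] = 4 (since 213, 78 are distinct squarefree integers > 1 with 16614 not a perfect square). To show equality we compute the minimal polynomial of γ. From γ = √213 + √78: γ^2 = 213 + 2√(16614) + 78 = 291 + 2√(16614), so γ^2 - 291 = 2√(16614); squaring, (γ^2 - 291)^2 = 4·16614, i.e. γ^4 - 582γ^2 + 84681 - 66456 = 0, i.e. γ^4 - 582γ^2 + 18225 = 0. So γ is a root of x^4 - 582x^2 + 18225. This polynomial is irreducible over Q: it has no rational root (each ±√213 ± √78 is irrational), and any factorization into two quadratics over Q would force √(16614) ∈ Q (pairing opposite roots) or √213, √78 ∈ Q (other pairings), all impossible. Hence [Q(γ):Q] = 4 = [Q(√213, √78):Q], so Q(γ) = Q(√213, √78).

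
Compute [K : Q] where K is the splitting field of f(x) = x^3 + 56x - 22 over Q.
[K : Q] = 6

By the rational root test, any rational root of the monic integer polynomial f(x) = x^3 + 56x - 22 must be an integer dividing the constant term -22, i.e. one of ±{1, 2, 11, 22}. Evaluating: f(1) = 35, f(-1) = -79, f(2) = 98, f(-2) = -142, f(11) = 1925, f(-11) = -1969, f(22) = 11858, f(-22) = -11902; none is 0, so f has no rational root and is therefore irreducible over Q (a cubic with no linear factor over a field is irreducible). For an irreducible cubic, the Galois group is A_3 or S_3 according as the discriminant disc(f) = -4a^3 - 27b^2 = -4·(56)^3 - 27·(-22)^2 = -715532 is or is not a square in Q. Here disc(f) = -715532 is not a perfect square in Q, so the Galois group of f over Q is not contained in A_3 and must be all of S_3. The splitting field has degree |S_3| = 6 over Q, so [K : Q] = 6.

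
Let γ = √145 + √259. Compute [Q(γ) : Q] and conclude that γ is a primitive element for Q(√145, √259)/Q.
[Q(γ) : Q] = 4 (equivalently, Q(γ) = Q(√145, √259))

Obviously Q(γ) ⊆ Q(√145, √259), and [Q(√145, √259):Q] = 4 (since 145, 259 are distinct squarefree integers > 1 with 37555 not a perfect square). To show equality we compute the minimal polynomial of γ. From γ = √145 + √259: γ^2 = 145 + 2√(37555) + 259 = 404 + 2√(37555), so γ^2 - 404 = 2√(37555); squaring, (γ^2 - 404)^2 = 4·37555, i.e. γ^4 - 808γ^2 + 163216 - 150220 = 0, i.e. γ^4 - 808γ^2 + 12996 = 0. So γ is a root of x^4 - 808x^2 + 12996. This polynomial is irreducible over Q: it has no rational root (each ±√145 ± √259 is irrational), and any factorization into two quadratics over Q would force √(37555) ∈ Q (pairing opposite roots) or √145, √259 ∈ Q (other pairings), all impossible. Hence [Q(γ):Q] = 4 = [Q(√145, √259):Q], so Q(γ) = Q(√145, √259).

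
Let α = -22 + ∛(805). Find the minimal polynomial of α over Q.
m_α(x) = x^3 + 66x^2 + 1452x + 9843

Set β = α + 22 = ∛(805), so β^3 = 805. Then (α + 22)^3 - 805 = 0, i.e. α is a root of g(x) = (x + 22)^3 - 805 = x^3 + 66x^2 + 1452x + 9843. Since g(x) = h(x + 22) where h(x) = x^3 - 805, and h is irreducible over Q (because 805 is not a perfect cube, so h has no rational root, and a monic cubic with no rational root is irreducible), g is also irreducible (irreducibility is preserved under the substitution x → x + 22). Hence m_α(x) = x^3 + 66x^2 + 1452x + 9843.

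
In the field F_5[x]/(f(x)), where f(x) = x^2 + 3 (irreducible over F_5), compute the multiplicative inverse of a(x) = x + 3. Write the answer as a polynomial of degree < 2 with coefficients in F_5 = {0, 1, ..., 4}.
a(x)^(-1) ≡ 2x + 4 (mod f(x))

Since f is irreducible over F_5, F_5[x]/(f) is a field and a(x) ≠ 0 has an inverse. Apply the extended Euclidean algorithm to f(x) and a(x) in F_5[x]: f(x) = (x + 2)·a(x) + (2). The last nonzero remainder is the constant 2 = gcd(f, a) in F_5. Back-substituting through the division chain expresses 2 = s(x)·a(x) + t(x)·f(x) with s(x) ≡ 4x + 3 (mod f), so (4x + 3)·a(x) ≡ 2 (mod f). Multiplying by 2^(-1) ≡ 3 in F_5 gives a(x)^(-1) ≡ 3·(4x + 3) ≡ 2x + 4 (mod f). Check: (x + 3)·(2x + 4) = 2x^2 + 2 ≡ 1 (mod x^2 + 3).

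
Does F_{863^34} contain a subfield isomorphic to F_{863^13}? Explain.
No: F_{863^13} is not a subfield of F_{863^34}

F_{p^m} embeds in F_{p^n} iff m | n. Here 13 ∤ 34 (since 34 = 2·13 + 8 with remainder 8 ≠ 0), so F_{863^13} is not a subfield of F_{863^34}. Equivalently: if it were, the tower law would give 13 = [F_{863^13}:F_863] dividing [F_{863^34}:F_863] = 34, contradiction.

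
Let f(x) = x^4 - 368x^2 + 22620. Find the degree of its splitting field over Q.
[K : Q] = 4

Solving the quadratic in x^2: x^2 = (368 ± √(368^2 - 4·22620))/2 = (368 ± √44944)/2 = (368 ± 212)/2, giving x^2 = 78 or x^2 = 290. So f(x) = (x^2 - 78)(x^2 - 290) and the roots of f are ±√78, ±√290. Hence the splitting field is K = Q(√78, √290). Since 78 and 290 are distinct squarefree integers > 1, their product 22620 is not a perfect square, so √290 ∉ Q(√78). By the tower law [K:Q] = [Q(√78,√290):Q(√78)] · [Q(√78):Q] = 2 · 2 = 4.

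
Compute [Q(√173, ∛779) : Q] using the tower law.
[Q(√173, ∛779) : Q] = 6

Let L = Q(√173, ∛779). Since Q(√173) ⊂ L and [Q(√173):Q] = 2, the tower law gives 2 | [L:Q]. Likewise Q(∛779) ⊂ L with [Q(∛779):Q] = 3 (because 779 is not a perfect cube), so 3 | [L:Q]. As gcd(2,3) = 1, [L:Q] is divisible by 6. Conversely L is generated over Q by √173 and ∛779, so [L:Q] ≤ 2·3 = 6. Therefore [Q(√173, ∛779) : Q] = 6.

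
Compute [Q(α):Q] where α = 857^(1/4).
[Q(α):Q] = 4

α is a root of x^4 - 857. By Eisenstein's criterion at the prime p = 857 (which divides the constant term 857 but p^2 = 734449 does not, since 857 is squarefree), x^4 - 857 is irreducible over Q. Hence [Q(α):Q] = 4.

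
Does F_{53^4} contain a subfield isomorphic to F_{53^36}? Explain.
No: F_{53^36} is not a subfield of F_{53^4}

F_{p^m} embeds in F_{p^n} iff m | n. Here 36 ∤ 4 (since 4 = 0·36 + 4 with remainder 4 ≠ 0), so F_{53^36} is not a subfield of F_{53^4}. Equivalently: if it were, the tower law would give 36 = [F_{53^36}:F_53] dividing [F_{53^4}:F_53] = 4, contradiction.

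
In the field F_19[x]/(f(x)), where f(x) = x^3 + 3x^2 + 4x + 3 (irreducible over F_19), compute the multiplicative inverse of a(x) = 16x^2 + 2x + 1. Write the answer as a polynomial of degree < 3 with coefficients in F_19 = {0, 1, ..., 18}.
a(x)^(-1) ≡ 7x^2 + 2x + 5 (mod f(x))

Since f is irreducible over F_19, F_19[x]/(f) is a field and a(x) ≠ 0 has an inverse. Apply the extended Euclidean algorithm to f(x) and a(x) in F_19[x]: f(x) = (6x + 3)·a(x) + (11x);  a(x) = (17x + 14)·(11x) + (1). The last nonzero remainder is the constant 1 = gcd(f, a) in F_19. Back-substituting through the division chain expresses 1 = s(x)·a(x) + t(x)·f(x) with s(x) ≡ 7x^2 + 2x + 5 (mod f), so a(x)^(-1) ≡ s(x) = 7x^2 + 2x + 5 (mod f). Check: (16x^2 + 2x + 1)·(7x^2 + 2x + 5) = 17x^4 + 8x^3 + 15x^2 + 12x + 5 ≡ 1 (mod x^3 + 3x^2 + 4x + 3).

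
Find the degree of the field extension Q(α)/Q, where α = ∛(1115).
[Q(α):Q] = 3

The minimal polynomial of α is x^3 - 1115, irreducible over Q since 1115 is not a perfect cube (so x^3 - 1115 has no rational root). Hence [Q(α):Q] = deg(m_α) = 3.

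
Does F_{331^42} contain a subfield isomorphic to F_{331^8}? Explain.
No: F_{331^8} is not a subfield of F_{331^42}

F_{p^m} embeds in F_{p^n} iff m | n. Here 8 ∤ 42 (since 42 = 5·8 + 2 with remainder 2 ≠ 0), so F_{331^8} is not a subfield of F_{331^42}. Equivalently: if it were, the tower law would give 8 = [F_{331^8}:F_331] dividing [F_{331^42}:F_331] = 42, contradiction.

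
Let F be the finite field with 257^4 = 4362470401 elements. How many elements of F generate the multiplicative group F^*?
There are φ(4362470400) = 1135411200 primitive elements

F_q^* is cyclic of order q - 1 = 4362470400. A cyclic group of order m has exactly φ(m) generators. Here m = 4362470400 = 2^10 · 3 · 5^2 · 43 · 1321, so the number of primitive elements is φ(4362470400) = 1135411200.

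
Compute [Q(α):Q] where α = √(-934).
[Q(α):Q] = 2

[Q(α):Q] equals the degree of the minimal polynomial of α. Here α^2 = -934 and x^2 + 934 is irreducible (d = -934 is squarefree, ≠ 1, hence not a square), so deg(m_α) = 2. Thus [Q(α):Q] = 2.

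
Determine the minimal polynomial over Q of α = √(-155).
m_α(x) = x^2 + 155

α satisfies α^2 + 155 = 0, so x^2 + 155 annihilates α. Since d = -155 is squarefree and ≠ 1, it is not a perfect square in Q, so x^2 + 155 has no rational root and is therefore irreducible over Q (a degree-2 polynomial over a field is irreducible iff it has no root). Hence m_α(x) = x^2 + 155.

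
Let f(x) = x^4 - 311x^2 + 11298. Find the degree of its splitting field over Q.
[K : Q] = 4

Solving the quadratic in x^2: x^2 = (311 ± √(311^2 - 4·11298))/2 = (311 ± √51529)/2 = (311 ± 227)/2, giving x^2 = 42 or x^2 = 269. So f(x) = (x^2 - 42)(x^2 - 269) and the roots of f are ±√42, ±√269. Hence the splitting field is K = Q(√42, √269). Since 42 and 269 are distinct squarefree integers > 1, their product 11298 is not a perfect square, so √269 ∉ Q(√42). By the tower law [K:Q] = [Q(√42,√269):Q(√42)] · [Q(√42):Q] = 2 · 2 = 4.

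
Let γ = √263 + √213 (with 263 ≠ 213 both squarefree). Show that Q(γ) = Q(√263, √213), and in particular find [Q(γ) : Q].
[Q(γ) : Q] = 4 (equivalently, Q(γ) = Q(√263, √213))

Obviously Q(γ) ⊆ Q(√263, √213), and [Q(√263, √213):Q] = 4 (since 263, 213 are distinct squarefree integers > 1 with 56019 not a perfect square). To show equality we compute the minimal polynomial of γ. From γ = √263 + √213: γ^2 = 263 + 2√(56019) + 213 = 476 + 2√(56019), so γ^2 - 476 = 2√(56019); squaring, (γ^2 - 476)^2 = 4·56019, i.e. γ^4 - 952γ^2 + 226576 - 224076 = 0, i.e. γ^4 - 952γ^2 + 2500 = 0. So γ is a root of x^4 - 952x^2 + 2500. This polynomial is irreducible over Q: it has no rational root (each ±√263 ± √213 is irrational), and any factorization into two quadratics over Q would force √(56019) ∈ Q (pairing opposite roots) or √263, √213 ∈ Q (other pairings), all impossible. Hence [Q(γ):Q] = 4 = [Q(√263, √213):Q], so Q(γ) = Q(√263, √213).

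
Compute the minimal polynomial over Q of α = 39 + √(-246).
m_α(x) = x^2 - 78x + 1767

From α - 39 = √(-246), squaring gives (α - 39)^2 = -246, i.e. α^2 - 78α + 1521 = -246, so α^2 - 78α + 1767 = 0. The discriminant of x^2 - 78x + 1767 is (-78)^2 - 4·(1767) = 6084 - 7068 = -984, and 4·(-246) is not a perfect square in Q since -246 is squarefree and ≠ 1. Hence x^2 - 78x + 1767 is irreducible over Q and is the minimal polynomial of α.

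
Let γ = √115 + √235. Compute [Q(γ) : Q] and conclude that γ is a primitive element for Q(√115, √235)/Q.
[Q(γ) : Q] = 4 (equivalently, Q(γ) = Q(√115, √235))

Obviously Q(γ) ⊆ Q(√115, √235), and [Q(√115, √235):Q] = 4 (since 115, 235 are distinct squarefree integers > 1 with 27025 not a perfect square). To show equality we compute the minimal polynomial of γ. From γ = √115 + √235: γ^2 = 115 + 2√(27025) + 235 = 350 + 2√(27025), so γ^2 - 350 = 2√(27025); squaring, (γ^2 - 350)^2 = 4·27025, i.e. γ^4 - 700γ^2 + 122500 - 108100 = 0, i.e. γ^4 - 700γ^2 + 14400 = 0. So γ is a root of x^4 - 700x^2 + 14400. This polynomial is irreducible over Q: it has no rational root (each ±√115 ± √235 is irrational), and any factorization into two quadratics over Q would force √(27025) ∈ Q (pairing opposite roots) or √115, √235 ∈ Q (other pairings), all impossible. Hence [Q(γ):Q] = 4 = [Q(√115, √235):Q], so Q(γ) = Q(√115, √235).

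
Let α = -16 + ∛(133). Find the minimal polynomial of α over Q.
m_α(x) = x^3 + 48x^2 + 768x + 3963

Set β = α + 16 = ∛(133), so β^3 = 133. Then (α + 16)^3 - 133 = 0, i.e. α is a root of g(x) = (x + 16)^3 - 133 = x^3 + 48x^2 + 768x + 3963. Since g(x) = h(x + 16) where h(x) = x^3 - 133, and h is irreducible over Q (because 133 is not a perfect cube, so h has no rational root, and a monic cubic with no rational root is irreducible), g is also irreducible (irreducibility is preserved under the substitution x → x + 16). Hence m_α(x) = x^3 + 48x^2 + 768x + 3963.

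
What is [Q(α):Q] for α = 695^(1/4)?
[Q(α):Q] = 4

α is a root of x^4 - 695. By Eisenstein's criterion at the prime p = 5 (which divides the constant term 695 but p^2 = 25 does not, since 695 is squarefree), x^4 - 695 is irreducible over Q. Hence [Q(α):Q] = 4.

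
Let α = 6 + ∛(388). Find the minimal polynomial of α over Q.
m_α(x) = x^3 - 18x^2 + 108x - 604

Set β = α - 6 = ∛(388), so β^3 = 388. Then (α - 6)^3 - 388 = 0, i.e. α is a root of g(x) = (x - 6)^3 - 388 = x^3 - 18x^2 + 108x - 604. Since g(x) = h(x - 6) where h(x) = x^3 - 388, and h is irreducible over Q (because 388 is not a perfect cube, so h has no rational root, and a monic cubic with no rational root is irreducible), g is also irreducible (irreducibility is preserved under the substitution x → x - 6). Hence m_α(x) = x^3 - 18x^2 + 108x - 604.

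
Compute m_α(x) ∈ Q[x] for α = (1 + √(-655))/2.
m_α(x) = x^2 - x + 164

From 2α - 1 = √(-655), squaring gives (2α - 1)^2 = -655, i.e. 4α^2 - 4α + 1 = -655, so α^2 - α + (1 + 655)/4 = 0. Since -655 ≡ 1 (mod 4), (1 + 655)/4 = 164 ∈ Z. The polynomial x^2 - x + 164 has discriminant 1 - 4·(164) = -655, which is not a perfect square in Q (d = -655 is squarefree and ≠ 1), so x^2 - x + 164 is irreducible over Q. It is the minimal polynomial of α.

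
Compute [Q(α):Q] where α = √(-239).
[Q(α):Q] = 2

[Q(α):Q] equals the degree of the minimal polynomial of α. Here α^2 = -239 and x^2 + 239 is irreducible (d = -239 is squarefree, ≠ 1, hence not a square), so deg(m_α) = 2. Thus [Q(α):Q] = 2.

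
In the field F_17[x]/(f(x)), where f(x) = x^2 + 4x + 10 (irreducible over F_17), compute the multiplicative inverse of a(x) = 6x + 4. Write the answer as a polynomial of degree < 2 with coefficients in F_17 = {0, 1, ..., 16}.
a(x)^(-1) ≡ 12x + 6 (mod f(x))

Since f is irreducible over F_17, F_17[x]/(f) is a field and a(x) ≠ 0 has an inverse. Apply the extended Euclidean algorithm to f(x) and a(x) in F_17[x]: f(x) = (3x + 10)·a(x) + (4). The last nonzero remainder is the constant 4 = gcd(f, a) in F_17. Back-substituting through the division chain expresses 4 = s(x)·a(x) + t(x)·f(x) with s(x) ≡ 14x + 7 (mod f), so (14x + 7)·a(x) ≡ 4 (mod f). Multiplying by 4^(-1) ≡ 13 in F_17 gives a(x)^(-1) ≡ 13·(14x + 7) ≡ 12x + 6 (mod f). Check: (6x + 4)·(12x + 6) = 4x^2 + 16x + 7 ≡ 1 (mod x^2 + 4x + 10).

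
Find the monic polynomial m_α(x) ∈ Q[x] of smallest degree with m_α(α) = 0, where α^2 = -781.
m_α(x) = x^2 + 781

α satisfies α^2 + 781 = 0, so x^2 + 781 annihilates α. Since d = -781 is squarefree and ≠ 1, it is not a perfect square in Q, so x^2 + 781 has no rational root and is therefore irreducible over Q (a degree-2 polynomial over a field is irreducible iff it has no root). Hence m_α(x) = x^2 + 781.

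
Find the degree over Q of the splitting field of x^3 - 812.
[K : Q] = 6

The roots of x^3 - 812 are ∛812, ω∛812, ω^2∛812 where ω = e^(2πi/3) is a primitive cube root of unity, so K = Q(∛812, ω). Now [Q(∛812):Q] = 3 (since 812 is not a perfect cube, x^3 - 812 is irreducible) and [Q(ω):Q] = 2. Both 2 and 3 divide [K:Q], and [K:Q] ≤ 3·2 = 6, so [K:Q] = 6. (Equivalently: Q(∛812) ⊂ R but ω ∉ R, so [K : Q(∛812)] = 2.)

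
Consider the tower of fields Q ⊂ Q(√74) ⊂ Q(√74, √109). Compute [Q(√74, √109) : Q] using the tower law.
[Q(√74, √109) : Q] = 4

[Q(√74):Q] = 2 (min poly x^2 - 74, irreducible since 74 is squarefree > 1). For the top step, suppose √109 ∈ Q(√74), say √109 = c + d√74 with c, d ∈ Q. Squaring: 109 = c^2 + 74d^2 + 2cd√74. Since √74 ∉ Q this forces 2cd = 0. If d = 0 then √109 = c ∈ Q, contradicting 109 squarefree > 1. If c = 0 then 109 = 74d^2, so 74·109 = (74d)^2 is a perfect square in Q — but 74·109 = 8066 is not a perfect square (since 74 and 109 are distinct squarefree integers). Contradiction. Hence √109 ∉ Q(√74), so x^2 - 109 stays irreducible over Q(√74) and [Q(√74, √109) : Q(√74)] = 2. By the tower law, [Q(√74, √109) : Q] = 2 · 2 = 4.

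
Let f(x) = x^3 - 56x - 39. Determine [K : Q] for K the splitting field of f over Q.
[K : Q] = 6

By the rational root test, any rational root of the monic integer polynomial f(x) = x^3 - 56x - 39 must be an integer dividing the constant term -39, i.e. one of ±{1, 3, 13, 39}. Evaluating: f(1) = -94, f(-1) = 16, f(3) = -180, f(-3) = 102, f(13) = 1430, f(-13) = -1508, f(39) = 57096, f(-39) = -57174; none is 0, so f has no rational root and is therefore irreducible over Q (a cubic with no linear factor over a field is irreducible). For an irreducible cubic, the Galois group is A_3 or S_3 according as the discriminant disc(f) = -4a^3 - 27b^2 = -4·(-56)^3 - 27·(-39)^2 = 661397 is or is not a square in Q. Here disc(f) = 661397 is not a perfect square in Q, so the Galois group of f over Q is not contained in A_3 and must be all of S_3. The splitting field has degree |S_3| = 6 over Q, so [K : Q] = 6.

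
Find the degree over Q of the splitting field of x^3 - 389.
[K : Q] = 6

The roots of x^3 - 389 are ∛389, ω∛389, ω^2∛389 where ω = e^(2πi/3) is a primitive cube root of unity, so K = Q(∛389, ω). Now [Q(∛389):Q] = 3 (since 389 is not a perfect cube, x^3 - 389 is irreducible) and [Q(ω):Q] = 2. Both 2 and 3 divide [K:Q], and [K:Q] ≤ 3·2 = 6, so [K:Q] = 6. (Equivalently: Q(∛389) ⊂ R but ω ∉ R, so [K : Q(∛389)] = 2.)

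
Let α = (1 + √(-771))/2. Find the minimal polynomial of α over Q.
m_α(x) = x^2 - x + 193

From 2α - 1 = √(-771), squaring gives (2α - 1)^2 = -771, i.e. 4α^2 - 4α + 1 = -771, so α^2 - α + (1 + 771)/4 = 0. Since -771 ≡ 1 (mod 4), (1 + 771)/4 = 193 ∈ Z. The polynomial x^2 - x + 193 has discriminant 1 - 4·(193) = -771, which is not a perfect square in Q (d = -771 is squarefree and ≠ 1), so x^2 - x + 193 is irreducible over Q. It is the minimal polynomial of α.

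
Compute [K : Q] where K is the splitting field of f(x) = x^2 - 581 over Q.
[K : Q] = 2

f(x) = x^2 - 581 factors as (x - √581)(x + √581). The splitting field is K = Q(√581). Since 581 is squarefree and > 1, it is not a perfect square, so x^2 - 581 is irreducible over Q and [Q(√581) : Q] = 2. Hence [K : Q] = 2.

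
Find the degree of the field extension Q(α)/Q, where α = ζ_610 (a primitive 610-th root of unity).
[Q(α):Q] = 240

The minimal polynomial of ζ_610 over Q is the 610-th cyclotomic polynomial Φ_610(x), which is irreducible over Q and has degree φ(610) = 240. Hence [Q(α):Q] = φ(610) = 240.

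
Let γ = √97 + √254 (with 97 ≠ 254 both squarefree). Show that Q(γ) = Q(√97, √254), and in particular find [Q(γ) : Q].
[Q(γ) : Q] = 4 (equivalently, Q(γ) = Q(√97, √254))

Obviously Q(γ) ⊆ Q(√97, √254), and [Q(√97, √254):Q] = 4 (since 97, 254 are distinct squarefree integers > 1 with 24638 not a perfect square). To show equality we compute the minimal polynomial of γ. From γ = √97 + √254: γ^2 = 97 + 2√(24638) + 254 = 351 + 2√(24638), so γ^2 - 351 = 2√(24638); squaring, (γ^2 - 351)^2 = 4·24638, i.e. γ^4 - 702γ^2 + 123201 - 98552 = 0, i.e. γ^4 - 702γ^2 + 24649 = 0. So γ is a root of x^4 - 702x^2 + 24649. This polynomial is irreducible over Q: it has no rational root (each ±√97 ± √254 is irrational), and any factorization into two quadratics over Q would force √(24638) ∈ Q (pairing opposite roots) or √97, √254 ∈ Q (other pairings), all impossible. Hence [Q(γ):Q] = 4 = [Q(√97, √254):Q], so Q(γ) = Q(√97, √254).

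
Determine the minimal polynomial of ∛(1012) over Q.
m_α(x) = x^3 - 1012

α satisfies α^3 = 1012, so x^3 - 1012 annihilates α. By the rational root test, a rational root p/q (in lowest terms) of x^3 - 1012 would satisfy p^3 = 1012 q^3, forcing q = 1 and p^3 = 1012; but 1012 is not a perfect cube, contradiction. A monic cubic over Q with no rational root is irreducible (any nontrivial factorization would include a linear factor). Hence x^3 - 1012 is the minimal polynomial of α, and in particular [Q(α):Q] = 3.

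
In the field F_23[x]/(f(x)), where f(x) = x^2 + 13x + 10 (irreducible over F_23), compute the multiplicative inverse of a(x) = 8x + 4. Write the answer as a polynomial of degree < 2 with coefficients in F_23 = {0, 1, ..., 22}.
a(x)^(-1) ≡ 13x + 13 (mod f(x))

Since f is irreducible over F_23, F_23[x]/(f) is a field and a(x) ≠ 0 has an inverse. Apply the extended Euclidean algorithm to f(x) and a(x) in F_23[x]: f(x) = (3x + 3)·a(x) + (21). The last nonzero remainder is the constant 21 = gcd(f, a) in F_23. Back-substituting through the division chain expresses 21 = s(x)·a(x) + t(x)·f(x) with s(x) ≡ 20x + 20 (mod f), so (20x + 20)·a(x) ≡ 21 (mod f). Multiplying by 21^(-1) ≡ 11 in F_23 gives a(x)^(-1) ≡ 11·(20x + 20) ≡ 13x + 13 (mod f). Check: (8x + 4)·(13x + 13) = 12x^2 + 18x + 6 ≡ 1 (mod x^2 + 13x + 10).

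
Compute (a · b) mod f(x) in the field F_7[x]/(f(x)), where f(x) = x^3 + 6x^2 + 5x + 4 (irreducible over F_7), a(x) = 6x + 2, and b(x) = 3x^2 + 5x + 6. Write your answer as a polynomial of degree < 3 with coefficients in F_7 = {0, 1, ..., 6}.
a · b ≡ 5x^2 + 5x + 3 (mod f(x))

Multiply in F_7[x]: a(x)·b(x) = (6x + 2)·(3x^2 + 5x + 6) = 4x^3 + x^2 + 4x + 5. This has degree ≥ 3, so divide by f(x) over F_7: 4x^3 + x^2 + 4x + 5 = (4)·(x^3 + 6x^2 + 5x + 4) + (5x^2 + 5x + 3). Hence a·b ≡ 5x^2 + 5x + 3 (mod f). (F_7[x]/(f) is a field with 7^3 = 343 elements since f is irreducible of degree 3.)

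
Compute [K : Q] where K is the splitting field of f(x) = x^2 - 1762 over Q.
[K : Q] = 2

f(x) = x^2 - 1762 factors as (x - √1762)(x + √1762). The splitting field is K = Q(√1762). Since 1762 is squarefree and > 1, it is not a perfect square, so x^2 - 1762 is irreducible over Q and [Q(√1762) : Q] = 2. Hence [K : Q] = 2.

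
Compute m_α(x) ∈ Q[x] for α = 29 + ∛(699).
m_α(x) = x^3 - 87x^2 + 2523x - 25088

Set β = α - 29 = ∛(699), so β^3 = 699. Then (α - 29)^3 - 699 = 0, i.e. α is a root of g(x) = (x - 29)^3 - 699 = x^3 - 87x^2 + 2523x - 25088. Since g(x) = h(x - 29) where h(x) = x^3 - 699, and h is irreducible over Q (because 699 is not a perfect cube, so h has no rational root, and a monic cubic with no rational root is irreducible), g is also irreducible (irreducibility is preserved under the substitution x → x - 29). Hence m_α(x) = x^3 - 87x^2 + 2523x - 25088.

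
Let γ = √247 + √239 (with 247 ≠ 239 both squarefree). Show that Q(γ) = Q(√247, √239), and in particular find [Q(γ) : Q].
[Q(γ) : Q] = 4 (equivalently, Q(γ) = Q(√247, √239))

Obviously Q(γ) ⊆ Q(√247, √239), and [Q(√247, √239):Q] = 4 (since 247, 239 are distinct squarefree integers > 1 with 59033 not a perfect square). To show equality we compute the minimal polynomial of γ. From γ = √247 + √239: γ^2 = 247 + 2√(59033) + 239 = 486 + 2√(59033), so γ^2 - 486 = 2√(59033); squaring, (γ^2 - 486)^2 = 4·59033, i.e. γ^4 - 972γ^2 + 236196 - 236132 = 0, i.e. γ^4 - 972γ^2 + 64 = 0. So γ is a root of x^4 - 972x^2 + 64. This polynomial is irreducible over Q: it has no rational root (each ±√247 ± √239 is irrational), and any factorization into two quadratics over Q would force √(59033) ∈ Q (pairing opposite roots) or √247, √239 ∈ Q (other pairings), all impossible. Hence [Q(γ):Q] = 4 = [Q(√247, √239):Q], so Q(γ) = Q(√247, √239).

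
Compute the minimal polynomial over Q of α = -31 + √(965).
m_α(x) = x^2 + 62x - 4

From α + 31 = √(965), squaring gives (α + 31)^2 = 965, i.e. α^2 + 62α + 961 = 965, so α^2 + 62α - 4 = 0. The discriminant of x^2 + 62x - 4 is (62)^2 - 4·(-4) = 3844 + 16 = 3860, and 4·(965) is not a perfect square in Q since 965 is squarefree and ≠ 1. Hence x^2 + 62x - 4 is irreducible over Q and is the minimal polynomial of α.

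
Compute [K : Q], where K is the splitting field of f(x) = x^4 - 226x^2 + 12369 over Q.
[K : Q] = 4

Solving the quadratic in x^2: x^2 = (226 ± √(226^2 - 4·12369))/2 = (226 ± √1600)/2 = (226 ± 40)/2, giving x^2 = 133 or x^2 = 93. So f(x) = (x^2 - 133)(x^2 - 93) and the roots of f are ±√133, ±√93. Hence the splitting field is K = Q(√133, √93). Since 133 and 93 are distinct squarefree integers > 1, their product 12369 is not a perfect square, so √93 ∉ Q(√133). By the tower law [K:Q] = [Q(√133,√93):Q(√133)] · [Q(√133):Q] = 2 · 2 = 4.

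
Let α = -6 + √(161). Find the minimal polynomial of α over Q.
m_α(x) = x^2 + 12x - 125

From α + 6 = √(161), squaring gives (α + 6)^2 = 161, i.e. α^2 + 12α + 36 = 161, so α^2 + 12α - 125 = 0. The discriminant of x^2 + 12x - 125 is (12)^2 - 4·(-125) = 144 + 500 = 644, and 4·(161) is not a perfect square in Q since 161 is squarefree and ≠ 1. Hence x^2 + 12x - 125 is irreducible over Q and is the minimal polynomial of α.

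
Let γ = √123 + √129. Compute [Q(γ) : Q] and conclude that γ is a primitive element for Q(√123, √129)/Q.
[Q(γ) : Q] = 4 (equivalently, Q(γ) = Q(√123, √129))

Obviously Q(γ) ⊆ Q(√123, √129), and [Q(√123, √129):Q] = 4 (since 123, 129 are distinct squarefree integers > 1 with 15867 not a perfect square). To show equality we compute the minimal polynomial of γ. From γ = √123 + √129: γ^2 = 123 + 2√(15867) + 129 = 252 + 2√(15867), so γ^2 - 252 = 2√(15867); squaring, (γ^2 - 252)^2 = 4·15867, i.e. γ^4 - 504γ^2 + 63504 - 63468 = 0, i.e. γ^4 - 504γ^2 + 36 = 0. So γ is a root of x^4 - 504x^2 + 36. This polynomial is irreducible over Q: it has no rational root (each ±√123 ± √129 is irrational), and any factorization into two quadratics over Q would force √(15867) ∈ Q (pairing opposite roots) or √123, √129 ∈ Q (other pairings), all impossible. Hence [Q(γ):Q] = 4 = [Q(√123, √129):Q], so Q(γ) = Q(√123, √129).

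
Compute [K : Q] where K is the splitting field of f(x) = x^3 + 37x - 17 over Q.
[K : Q] = 6

By the rational root test, any rational root of the monic integer polynomial f(x) = x^3 + 37x - 17 must be an integer dividing the constant term -17, i.e. one of ±{1, 17}. Evaluating: f(1) = 21, f(-1) = -55, f(17) = 5525, f(-17) = -5559; none is 0, so f has no rational root and is therefore irreducible over Q (a cubic with no linear factor over a field is irreducible). For an irreducible cubic, the Galois group is A_3 or S_3 according as the discriminant disc(f) = -4a^3 - 27b^2 = -4·(37)^3 - 27·(-17)^2 = -210415 is or is not a square in Q. Here disc(f) = -210415 is not a perfect square in Q, so the Galois group of f over Q is not contained in A_3 and must be all of S_3. The splitting field has degree |S_3| = 6 over Q, so [K : Q] = 6.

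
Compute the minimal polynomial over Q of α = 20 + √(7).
m_α(x) = x^2 - 40x + 393

From α - 20 = √(7), squaring gives (α - 20)^2 = 7, i.e. α^2 - 40α + 400 = 7, so α^2 - 40α + 393 = 0. The discriminant of x^2 - 40x + 393 is (-40)^2 - 4·(393) = 1600 - 1572 = 28, and 4·(7) is not a perfect square in Q since 7 is squarefree and ≠ 1. Hence x^2 - 40x + 393 is irreducible over Q and is the minimal polynomial of α.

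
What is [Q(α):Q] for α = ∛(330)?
[Q(α):Q] = 3

The minimal polynomial of α is x^3 - 330, irreducible over Q since 330 is not a perfect cube (so x^3 - 330 has no rational root). Hence [Q(α):Q] = deg(m_α) = 3.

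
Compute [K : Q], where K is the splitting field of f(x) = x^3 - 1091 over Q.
[K : Q] = 6

The roots of x^3 - 1091 are ∛1091, ω∛1091, ω^2∛1091 where ω = e^(2πi/3) is a primitive cube root of unity, so K = Q(∛1091, ω). Now [Q(∛1091):Q] = 3 (since 1091 is not a perfect cube, x^3 - 1091 is irreducible) and [Q(ω):Q] = 2. Both 2 and 3 divide [K:Q], and [K:Q] ≤ 3·2 = 6, so [K:Q] = 6. (Equivalently: Q(∛1091) ⊂ R but ω ∉ R, so [K : Q(∛1091)] = 2.)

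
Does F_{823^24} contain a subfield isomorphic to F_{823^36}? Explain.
No: F_{823^36} is not a subfield of F_{823^24}

F_{p^m} embeds in F_{p^n} iff m | n. Here 36 ∤ 24 (since 24 = 0·36 + 24 with remainder 24 ≠ 0), so F_{823^36} is not a subfield of F_{823^24}. Equivalently: if it were, the tower law would give 36 = [F_{823^36}:F_823] dividing [F_{823^24}:F_823] = 24, contradiction.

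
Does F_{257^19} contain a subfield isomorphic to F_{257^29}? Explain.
No: F_{257^29} is not a subfield of F_{257^19}

F_{p^m} embeds in F_{p^n} iff m | n. Here 29 ∤ 19 (since 19 = 0·29 + 19 with remainder 19 ≠ 0), so F_{257^29} is not a subfield of F_{257^19}. Equivalently: if it were, the tower law would give 29 = [F_{257^29}:F_257] dividing [F_{257^19}:F_257] = 19, contradiction.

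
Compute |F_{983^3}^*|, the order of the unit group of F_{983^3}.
|F_{983^3}^*| = 949862086

F_{983^3} has 983^3 = 949862087 elements; its multiplicative group consists of all nonzero elements, so |F_{983^3}^*| = 949862087 - 1 = 949862086. (It is cyclic since any finite subgroup of the multiplicative group of a field is cyclic.)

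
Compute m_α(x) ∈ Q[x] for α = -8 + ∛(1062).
m_α(x) = x^3 + 24x^2 + 192x - 550

Set β = α + 8 = ∛(1062), so β^3 = 1062. Then (α + 8)^3 - 1062 = 0, i.e. α is a root of g(x) = (x + 8)^3 - 1062 = x^3 + 24x^2 + 192x - 550. Since g(x) = h(x + 8) where h(x) = x^3 - 1062, and h is irreducible over Q (because 1062 is not a perfect cube, so h has no rational root, and a monic cubic with no rational root is irreducible), g is also irreducible (irreducibility is preserved under the substitution x → x + 8). Hence m_α(x) = x^3 + 24x^2 + 192x - 550.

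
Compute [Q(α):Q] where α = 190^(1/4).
[Q(α):Q] = 4

α is a root of x^4 - 190. By Eisenstein's criterion at the prime p = 2 (which divides the constant term 190 but p^2 = 4 does not, since 190 is squarefree), x^4 - 190 is irreducible over Q. Hence [Q(α):Q] = 4.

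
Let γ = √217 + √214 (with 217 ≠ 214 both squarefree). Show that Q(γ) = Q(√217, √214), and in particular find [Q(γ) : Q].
[Q(γ) : Q] = 4 (equivalently, Q(γ) = Q(√217, √214))

Obviously Q(γ) ⊆ Q(√217, √214), and [Q(√217, √214):Q] = 4 (since 217, 214 are distinct squarefree integers > 1 with 46438 not a perfect square). To show equality we compute the minimal polynomial of γ. From γ = √217 + √214: γ^2 = 217 + 2√(46438) + 214 = 431 + 2√(46438), so γ^2 - 431 = 2√(46438); squaring, (γ^2 - 431)^2 = 4·46438, i.e. γ^4 - 862γ^2 + 185761 - 185752 = 0, i.e. γ^4 - 862γ^2 + 9 = 0. So γ is a root of x^4 - 862x^2 + 9. This polynomial is irreducible over Q: it has no rational root (each ±√217 ± √214 is irrational), and any factorization into two quadratics over Q would force √(46438) ∈ Q (pairing opposite roots) or √217, √214 ∈ Q (other pairings), all impossible. Hence [Q(γ):Q] = 4 = [Q(√217, √214):Q], so Q(γ) = Q(√217, √214).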